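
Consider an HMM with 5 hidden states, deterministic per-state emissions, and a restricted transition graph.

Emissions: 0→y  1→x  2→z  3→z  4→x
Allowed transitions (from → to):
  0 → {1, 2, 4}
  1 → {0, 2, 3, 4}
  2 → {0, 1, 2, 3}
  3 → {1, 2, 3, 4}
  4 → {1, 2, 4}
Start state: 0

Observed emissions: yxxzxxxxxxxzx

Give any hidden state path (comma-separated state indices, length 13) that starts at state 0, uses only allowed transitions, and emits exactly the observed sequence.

  t0 'y' -> {0}, take 0 (start)
  t1 'x' -> {1,4}, take 4 (0->4 ok)
  t2 'x' -> {1,4}, take 4 (4->4 ok)
  t3 'z' -> {2,3}, take 2 (4->2 ok)
  t4 'x' -> {1,4}, take 1 (2->1 ok)
  t5 'x' -> {1,4}, take 4 (1->4 ok)
  t6 'x' -> {1,4}, take 1 (4->1 ok)
  t7 'x' -> {1,4}, take 4 (1->4 ok)
  t8 'x' -> {1,4}, take 1 (4->1 ok)
  t9 'x' -> {1,4}, take 4 (1->4 ok)
  t10 'x' -> {1,4}, take 1 (4->1 ok)
  t11 'z' -> {2,3}, take 2 (1->2 ok)
  t12 'x' -> {1,4}, take 1 (2->1 ok)

0,4,4,2,1,4,1,4,1,4,1,2,1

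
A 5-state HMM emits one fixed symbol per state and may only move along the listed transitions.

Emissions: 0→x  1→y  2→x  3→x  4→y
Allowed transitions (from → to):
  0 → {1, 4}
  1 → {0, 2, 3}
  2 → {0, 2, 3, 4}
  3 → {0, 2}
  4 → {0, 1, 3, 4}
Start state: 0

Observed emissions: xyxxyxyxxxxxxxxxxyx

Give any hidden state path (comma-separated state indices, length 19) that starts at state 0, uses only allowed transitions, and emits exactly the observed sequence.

0,1,3,0,4,0,1,2,3,2,2,2,3,2,3,2,0,1,3

  0: obs=x cand={0,2,3} pick 0 [start]
  1: obs=y cand={1,4} pick 1 [0->1 ok]
  2: obs=x cand={0,2,3} pick 3 [1->3 ok]
  3: obs=x cand={0,2,3} pick 0 [3->0 ok]
  4: obs=y cand={1,4} pick 4 [0->4 ok]
  5: obs=x cand={0,2,3} pick 0 [4->0 ok]
  6: obs=y cand={1,4} pick 1 [0->1 ok]
  7: obs=x cand={0,2,3} pick 2 [1->2 ok]
  8: obs=x cand={0,2,3} pick 3 [2->3 ok]
  9: obs=x cand={0,2,3} pick 2 [3->2 ok]
  10: obs=x cand={0,2,3} pick 2 [2->2 ok]
  11: obs=x cand={0,2,3} pick 2 [2->2 ok]
  12: obs=x cand={0,2,3} pick 3 [2->3 ok]
  13: obs=x cand={0,2,3} pick 2 [3->2 ok]
  14: obs=x cand={0,2,3} pick 3 [2->3 ok]
  15: obs=x cand={0,2,3} pick 2 [3->2 ok]
  16: obs=x cand={0,2,3} pick 0 [2->0 ok]
  17: obs=y cand={1,4} pick 1 [0->1 ok]
  18: obs=x cand={0,2,3} pick 3 [1->3 ok]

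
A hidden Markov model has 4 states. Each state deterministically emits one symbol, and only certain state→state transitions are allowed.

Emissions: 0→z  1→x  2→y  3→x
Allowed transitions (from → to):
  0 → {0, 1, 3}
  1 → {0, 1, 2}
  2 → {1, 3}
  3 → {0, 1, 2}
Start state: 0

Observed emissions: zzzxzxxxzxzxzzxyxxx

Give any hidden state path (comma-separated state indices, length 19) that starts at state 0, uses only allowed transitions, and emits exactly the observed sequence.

0,0,0,3,0,1,1,1,0,3,0,3,0,0,1,2,1,1,1

  pos 0: z in {0}, choose 0; start
  pos 1: z in {0}, choose 0; 0->0 ok
  pos 2: z in {0}, choose 0; 0->0 ok
  pos 3: x in {1,3}, choose 3; 0->3 ok
  pos 4: z in {0}, choose 0; 3->0 ok
  pos 5: x in {1,3}, choose 1; 0->1 ok
  pos 6: x in {1,3}, choose 1; 1->1 ok
  pos 7: x in {1,3}, choose 1; 1->1 ok
  pos 8: z in {0}, choose 0; 1->0 ok
  pos 9: x in {1,3}, choose 3; 0->3 ok
  pos 10: z in {0}, choose 0; 3->0 ok
  pos 11: x in {1,3}, choose 3; 0->3 ok
  pos 12: z in {0}, choose 0; 3->0 ok
  pos 13: z in {0}, choose 0; 0->0 ok
  pos 14: x in {1,3}, choose 1; 0->1 ok
  pos 15: y in {2}, choose 2; 1->2 ok
  pos 16: x in {1,3}, choose 1; 2->1 ok
  pos 17: x in {1,3}, choose 1; 1->1 ok
  pos 18: x in {1,3}, choose 1; 1->1 ok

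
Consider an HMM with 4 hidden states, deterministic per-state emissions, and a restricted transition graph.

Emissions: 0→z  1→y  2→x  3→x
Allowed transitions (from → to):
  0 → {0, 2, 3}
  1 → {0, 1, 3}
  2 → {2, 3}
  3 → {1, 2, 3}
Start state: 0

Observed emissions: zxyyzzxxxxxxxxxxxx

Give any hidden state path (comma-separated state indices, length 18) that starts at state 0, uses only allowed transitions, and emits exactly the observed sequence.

0,3,1,1,0,0,2,3,2,3,3,2,3,2,2,2,2,2

  0: obs=z cand={0} pick 0 [start]
  1: obs=x cand={2,3} pick 3 [0->3 ok]
  2: obs=y cand={1} pick 1 [3->1 ok]
  3: obs=y cand={1} pick 1 [1->1 ok]
  4: obs=z cand={0} pick 0 [1->0 ok]
  5: obs=z cand={0} pick 0 [0->0 ok]
  6: obs=x cand={2,3} pick 2 [0->2 ok]
  7: obs=x cand={2,3} pick 3 [2->3 ok]
  8: obs=x cand={2,3} pick 2 [3->2 ok]
  9: obs=x cand={2,3} pick 3 [2->3 ok]
  10: obs=x cand={2,3} pick 3 [3->3 ok]
  11: obs=x cand={2,3} pick 2 [3->2 ok]
  12: obs=x cand={2,3} pick 3 [2->3 ok]
  13: obs=x cand={2,3} pick 2 [3->2 ok]
  14: obs=x cand={2,3} pick 2 [2->2 ok]
  15: obs=x cand={2,3} pick 2 [2->2 ok]
  16: obs=x cand={2,3} pick 2 [2->2 ok]
  17: obs=x cand={2,3} pick 2 [2->2 ok]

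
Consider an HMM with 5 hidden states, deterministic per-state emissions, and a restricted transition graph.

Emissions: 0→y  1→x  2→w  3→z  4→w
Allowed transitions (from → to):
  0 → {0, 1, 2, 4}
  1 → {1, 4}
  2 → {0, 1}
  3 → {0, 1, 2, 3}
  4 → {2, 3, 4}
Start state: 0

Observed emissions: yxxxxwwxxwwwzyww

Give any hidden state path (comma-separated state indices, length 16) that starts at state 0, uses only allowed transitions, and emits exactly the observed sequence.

0,1,1,1,1,4,2,1,1,4,4,4,3,0,4,4

  [0] y  {0}  => 0  start
  [1] x  {1}  => 1  0->1 ok
  [2] x  {1}  => 1  1->1 ok
  [3] x  {1}  => 1  1->1 ok
  [4] x  {1}  => 1  1->1 ok
  [5] w  {2,4}  => 4  1->4 ok
  [6] w  {2,4}  => 2  4->2 ok
  [7] x  {1}  => 1  2->1 ok
  [8] x  {1}  => 1  1->1 ok
  [9] w  {2,4}  => 4  1->4 ok
  [10] w  {2,4}  => 4  4->4 ok
  [11] w  {2,4}  => 4  4->4 ok
  [12] z  {3}  => 3  4->3 ok
  [13] y  {0}  => 0  3->0 ok
  [14] w  {2,4}  => 4  0->4 ok
  [15] w  {2,4}  => 4  4->4 ok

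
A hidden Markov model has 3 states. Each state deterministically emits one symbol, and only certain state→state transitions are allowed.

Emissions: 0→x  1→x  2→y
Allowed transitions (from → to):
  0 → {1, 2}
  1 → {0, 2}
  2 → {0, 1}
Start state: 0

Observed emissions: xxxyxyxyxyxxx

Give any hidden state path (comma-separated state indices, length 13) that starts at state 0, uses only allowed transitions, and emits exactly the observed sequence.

  t0 'x' -> {0,1}, take 0 (start)
  t1 'x' -> {0,1}, take 1 (0->1 ok)
  t2 'x' -> {0,1}, take 0 (1->0 ok)
  t3 'y' -> {2}, take 2 (0->2 ok)
  t4 'x' -> {0,1}, take 0 (2->0 ok)
  t5 'y' -> {2}, take 2 (0->2 ok)
  t6 'x' -> {0,1}, take 0 (2->0 ok)
  t7 'y' -> {2}, take 2 (0->2 ok)
  t8 'x' -> {0,1}, take 1 (2->1 ok)
  t9 'y' -> {2}, take 2 (1->2 ok)
  t10 'x' -> {0,1}, take 1 (2->1 ok)
  t11 'x' -> {0,1}, take 0 (1->0 ok)
  t12 'x' -> {0,1}, take 1 (0->1 ok)

0,1,0,2,0,2,0,2,1,2,1,0,1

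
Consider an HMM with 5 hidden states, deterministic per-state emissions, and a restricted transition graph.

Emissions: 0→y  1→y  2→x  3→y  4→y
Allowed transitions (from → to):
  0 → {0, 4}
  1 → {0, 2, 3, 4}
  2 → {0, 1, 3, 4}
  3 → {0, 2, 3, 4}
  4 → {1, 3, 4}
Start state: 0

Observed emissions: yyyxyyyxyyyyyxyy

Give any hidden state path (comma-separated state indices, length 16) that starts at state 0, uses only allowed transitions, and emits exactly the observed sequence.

0,4,1,2,4,4,1,2,0,0,0,4,1,2,4,1

  [0] y  {0,1,3,4}  => 0  start
  [1] y  {0,1,3,4}  => 4  0->4 ok
  [2] y  {0,1,3,4}  => 1  4->1 ok
  [3] x  {2}  => 2  1->2 ok
  [4] y  {0,1,3,4}  => 4  2->4 ok
  [5] y  {0,1,3,4}  => 4  4->4 ok
  [6] y  {0,1,3,4}  => 1  4->1 ok
  [7] x  {2}  => 2  1->2 ok
  [8] y  {0,1,3,4}  => 0  2->0 ok
  [9] y  {0,1,3,4}  => 0  0->0 ok
  [10] y  {0,1,3,4}  => 0  0->0 ok
  [11] y  {0,1,3,4}  => 4  0->4 ok
  [12] y  {0,1,3,4}  => 1  4->1 ok
  [13] x  {2}  => 2  1->2 ok
  [14] y  {0,1,3,4}  => 4  2->4 ok
  [15] y  {0,1,3,4}  => 1  4->1 ok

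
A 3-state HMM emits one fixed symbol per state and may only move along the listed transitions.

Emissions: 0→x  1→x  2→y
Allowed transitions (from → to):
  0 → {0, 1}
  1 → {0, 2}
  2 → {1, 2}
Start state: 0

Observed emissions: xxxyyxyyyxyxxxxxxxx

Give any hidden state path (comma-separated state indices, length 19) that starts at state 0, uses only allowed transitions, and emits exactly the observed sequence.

  t0 'x' -> {0,1}, take 0 (start)
  t1 'x' -> {0,1}, take 0 (0->0 ok)
  t2 'x' -> {0,1}, take 1 (0->1 ok)
  t3 'y' -> {2}, take 2 (1->2 ok)
  t4 'y' -> {2}, take 2 (2->2 ok)
  t5 'x' -> {0,1}, take 1 (2->1 ok)
  t6 'y' -> {2}, take 2 (1->2 ok)
  t7 'y' -> {2}, take 2 (2->2 ok)
  t8 'y' -> {2}, take 2 (2->2 ok)
  t9 'x' -> {0,1}, take 1 (2->1 ok)
  t10 'y' -> {2}, take 2 (1->2 ok)
  t11 'x' -> {0,1}, take 1 (2->1 ok)
  t12 'x' -> {0,1}, take 0 (1->0 ok)
  t13 'x' -> {0,1}, take 0 (0->0 ok)
  t14 'x' -> {0,1}, take 0 (0->0 ok)
  t15 'x' -> {0,1}, take 0 (0->0 ok)
  t16 'x' -> {0,1}, take 1 (0->1 ok)
  t17 'x' -> {0,1}, take 0 (1->0 ok)
  t18 'x' -> {0,1}, take 0 (0->0 ok)

0,0,1,2,2,1,2,2,2,1,2,1,0,0,0,0,1,0,0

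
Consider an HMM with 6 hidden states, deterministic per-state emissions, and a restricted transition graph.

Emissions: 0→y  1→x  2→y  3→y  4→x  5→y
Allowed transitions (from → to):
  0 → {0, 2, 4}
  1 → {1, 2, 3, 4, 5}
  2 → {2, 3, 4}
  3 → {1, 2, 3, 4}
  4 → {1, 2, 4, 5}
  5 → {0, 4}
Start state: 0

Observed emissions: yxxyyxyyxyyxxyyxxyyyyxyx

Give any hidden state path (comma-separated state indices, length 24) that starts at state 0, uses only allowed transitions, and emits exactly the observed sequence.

  pos 0: y in {0,2,3,5}, choose 0; start
  pos 1: x in {1,4}, choose 4; 0->4 ok
  pos 2: x in {1,4}, choose 1; 4->1 ok
  pos 3: y in {0,2,3,5}, choose 3; 1->3 ok
  pos 4: y in {0,2,3,5}, choose 3; 3->3 ok
  pos 5: x in {1,4}, choose 1; 3->1 ok
  pos 6: y in {0,2,3,5}, choose 3; 1->3 ok
  pos 7: y in {0,2,3,5}, choose 2; 3->2 ok
  pos 8: x in {1,4}, choose 4; 2->4 ok
  pos 9: y in {0,2,3,5}, choose 2; 4->2 ok
  pos 10: y in {0,2,3,5}, choose 2; 2->2 ok
  pos 11: x in {1,4}, choose 4; 2->4 ok
  pos 12: x in {1,4}, choose 4; 4->4 ok
  pos 13: y in {0,2,3,5}, choose 5; 4->5 ok
  pos 14: y in {0,2,3,5}, choose 0; 5->0 ok
  pos 15: x in {1,4}, choose 4; 0->4 ok
  pos 16: x in {1,4}, choose 4; 4->4 ok
  pos 17: y in {0,2,3,5}, choose 2; 4->2 ok
  pos 18: y in {0,2,3,5}, choose 2; 2->2 ok
  pos 19: y in {0,2,3,5}, choose 2; 2->2 ok
  pos 20: y in {0,2,3,5}, choose 3; 2->3 ok
  pos 21: x in {1,4}, choose 4; 3->4 ok
  pos 22: y in {0,2,3,5}, choose 5; 4->5 ok
  pos 23: x in {1,4}, choose 4; 5->4 ok

0,4,1,3,3,1,3,2,4,2,2,4,4,5,0,4,4,2,2,2,3,4,5,4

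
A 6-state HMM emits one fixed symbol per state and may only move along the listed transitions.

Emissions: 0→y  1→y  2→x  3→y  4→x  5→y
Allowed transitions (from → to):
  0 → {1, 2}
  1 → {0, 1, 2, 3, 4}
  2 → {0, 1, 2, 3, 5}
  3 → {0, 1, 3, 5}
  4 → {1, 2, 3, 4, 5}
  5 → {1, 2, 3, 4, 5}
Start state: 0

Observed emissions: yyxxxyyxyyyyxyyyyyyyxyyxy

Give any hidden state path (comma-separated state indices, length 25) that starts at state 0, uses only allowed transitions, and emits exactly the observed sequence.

0,1,4,2,2,3,0,2,1,1,0,1,4,1,3,3,1,3,0,1,2,1,0,2,3

  0: obs=y cand={0,1,3,5} pick 0 [start]
  1: obs=y cand={0,1,3,5} pick 1 [0->1 ok]
  2: obs=x cand={2,4} pick 4 [1->4 ok]
  3: obs=x cand={2,4} pick 2 [4->2 ok]
  4: obs=x cand={2,4} pick 2 [2->2 ok]
  5: obs=y cand={0,1,3,5} pick 3 [2->3 ok]
  6: obs=y cand={0,1,3,5} pick 0 [3->0 ok]
  7: obs=x cand={2,4} pick 2 [0->2 ok]
  8: obs=y cand={0,1,3,5} pick 1 [2->1 ok]
  9: obs=y cand={0,1,3,5} pick 1 [1->1 ok]
  10: obs=y cand={0,1,3,5} pick 0 [1->0 ok]
  11: obs=y cand={0,1,3,5} pick 1 [0->1 ok]
  12: obs=x cand={2,4} pick 4 [1->4 ok]
  13: obs=y cand={0,1,3,5} pick 1 [4->1 ok]
  14: obs=y cand={0,1,3,5} pick 3 [1->3 ok]
  15: obs=y cand={0,1,3,5} pick 3 [3->3 ok]
  16: obs=y cand={0,1,3,5} pick 1 [3->1 ok]
  17: obs=y cand={0,1,3,5} pick 3 [1->3 ok]
  18: obs=y cand={0,1,3,5} pick 0 [3->0 ok]
  19: obs=y cand={0,1,3,5} pick 1 [0->1 ok]
  20: obs=x cand={2,4} pick 2 [1->2 ok]
  21: obs=y cand={0,1,3,5} pick 1 [2->1 ok]
  22: obs=y cand={0,1,3,5} pick 0 [1->0 ok]
  23: obs=x cand={2,4} pick 2 [0->2 ok]
  24: obs=y cand={0,1,3,5} pick 3 [2->3 ok]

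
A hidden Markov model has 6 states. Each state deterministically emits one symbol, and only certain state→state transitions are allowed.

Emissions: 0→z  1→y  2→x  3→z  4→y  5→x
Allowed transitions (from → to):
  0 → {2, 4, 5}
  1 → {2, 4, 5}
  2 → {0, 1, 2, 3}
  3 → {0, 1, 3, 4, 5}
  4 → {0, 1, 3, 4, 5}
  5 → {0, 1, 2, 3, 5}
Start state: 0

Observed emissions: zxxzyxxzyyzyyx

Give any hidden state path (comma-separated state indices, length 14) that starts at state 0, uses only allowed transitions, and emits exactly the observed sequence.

  [0] z  {0,3}  => 0  start
  [1] x  {2,5}  => 5  0->5 ok
  [2] x  {2,5}  => 5  5->5 ok
  [3] z  {0,3}  => 0  5->0 ok
  [4] y  {1,4}  => 4  0->4 ok
  [5] x  {2,5}  => 5  4->5 ok
  [6] x  {2,5}  => 5  5->5 ok
  [7] z  {0,3}  => 0  5->0 ok
  [8] y  {1,4}  => 4  0->4 ok
  [9] y  {1,4}  => 4  4->4 ok
  [10] z  {0,3}  => 0  4->0 ok
  [11] y  {1,4}  => 4  0->4 ok
  [12] y  {1,4}  => 4  4->4 ok
  [13] x  {2,5}  => 5  4->5 ok

0,5,5,0,4,5,5,0,4,4,0,4,4,5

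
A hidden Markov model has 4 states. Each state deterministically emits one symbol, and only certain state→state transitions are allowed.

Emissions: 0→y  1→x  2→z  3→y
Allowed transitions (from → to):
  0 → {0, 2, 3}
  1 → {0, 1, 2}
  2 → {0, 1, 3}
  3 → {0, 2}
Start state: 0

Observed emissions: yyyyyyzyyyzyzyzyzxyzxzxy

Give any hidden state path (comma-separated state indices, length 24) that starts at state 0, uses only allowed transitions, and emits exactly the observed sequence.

0,0,0,0,0,0,2,0,3,0,2,3,2,0,2,3,2,1,0,2,1,2,1,0

  [0] y  {0,3}  => 0  start
  [1] y  {0,3}  => 0  0->0 ok
  [2] y  {0,3}  => 0  0->0 ok
  [3] y  {0,3}  => 0  0->0 ok
  [4] y  {0,3}  => 0  0->0 ok
  [5] y  {0,3}  => 0  0->0 ok
  [6] z  {2}  => 2  0->2 ok
  [7] y  {0,3}  => 0  2->0 ok
  [8] y  {0,3}  => 3  0->3 ok
  [9] y  {0,3}  => 0  3->0 ok
  [10] z  {2}  => 2  0->2 ok
  [11] y  {0,3}  => 3  2->3 ok
  [12] z  {2}  => 2  3->2 ok
  [13] y  {0,3}  => 0  2->0 ok
  [14] z  {2}  => 2  0->2 ok
  [15] y  {0,3}  => 3  2->3 ok
  [16] z  {2}  => 2  3->2 ok
  [17] x  {1}  => 1  2->1 ok
  [18] y  {0,3}  => 0  1->0 ok
  [19] z  {2}  => 2  0->2 ok
  [20] x  {1}  => 1  2->1 ok
  [21] z  {2}  => 2  1->2 ok
  [22] x  {1}  => 1  2->1 ok
  [23] y  {0,3}  => 0  1->0 ok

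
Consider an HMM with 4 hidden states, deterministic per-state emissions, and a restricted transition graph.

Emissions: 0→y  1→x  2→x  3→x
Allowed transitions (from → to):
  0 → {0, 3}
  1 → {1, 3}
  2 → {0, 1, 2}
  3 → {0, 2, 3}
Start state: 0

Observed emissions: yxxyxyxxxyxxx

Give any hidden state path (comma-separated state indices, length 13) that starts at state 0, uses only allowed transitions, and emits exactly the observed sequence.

  pos 0: y in {0}, choose 0; start
  pos 1: x in {1,2,3}, choose 3; 0->3 ok
  pos 2: x in {1,2,3}, choose 2; 3->2 ok
  pos 3: y in {0}, choose 0; 2->0 ok
  pos 4: x in {1,2,3}, choose 3; 0->3 ok
  pos 5: y in {0}, choose 0; 3->0 ok
  pos 6: x in {1,2,3}, choose 3; 0->3 ok
  pos 7: x in {1,2,3}, choose 2; 3->2 ok
  pos 8: x in {1,2,3}, choose 2; 2->2 ok
  pos 9: y in {0}, choose 0; 2->0 ok
  pos 10: x in {1,2,3}, choose 3; 0->3 ok
  pos 11: x in {1,2,3}, choose 3; 3->3 ok
  pos 12: x in {1,2,3}, choose 2; 3->2 ok

0,3,2,0,3,0,3,2,2,0,3,3,2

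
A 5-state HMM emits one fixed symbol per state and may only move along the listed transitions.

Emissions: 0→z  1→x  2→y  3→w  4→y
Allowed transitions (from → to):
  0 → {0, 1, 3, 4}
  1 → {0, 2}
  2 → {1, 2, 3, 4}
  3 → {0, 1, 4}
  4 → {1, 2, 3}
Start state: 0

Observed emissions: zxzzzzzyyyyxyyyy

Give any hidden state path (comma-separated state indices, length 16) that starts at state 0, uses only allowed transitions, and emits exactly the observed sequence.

  [0] z  {0}  => 0  start
  [1] x  {1}  => 1  0->1 ok
  [2] z  {0}  => 0  1->0 ok
  [3] z  {0}  => 0  0->0 ok
  [4] z  {0}  => 0  0->0 ok
  [5] z  {0}  => 0  0->0 ok
  [6] z  {0}  => 0  0->0 ok
  [7] y  {2,4}  => 4  0->4 ok
  [8] y  {2,4}  => 2  4->2 ok
  [9] y  {2,4}  => 2  2->2 ok
  [10] y  {2,4}  => 2  2->2 ok
  [11] x  {1}  => 1  2->1 ok
  [12] y  {2,4}  => 2  1->2 ok
  [13] y  {2,4}  => 2  2->2 ok
  [14] y  {2,4}  => 2  2->2 ok
  [15] y  {2,4}  => 2  2->2 ok

0,1,0,0,0,0,0,4,2,2,2,1,2,2,2,2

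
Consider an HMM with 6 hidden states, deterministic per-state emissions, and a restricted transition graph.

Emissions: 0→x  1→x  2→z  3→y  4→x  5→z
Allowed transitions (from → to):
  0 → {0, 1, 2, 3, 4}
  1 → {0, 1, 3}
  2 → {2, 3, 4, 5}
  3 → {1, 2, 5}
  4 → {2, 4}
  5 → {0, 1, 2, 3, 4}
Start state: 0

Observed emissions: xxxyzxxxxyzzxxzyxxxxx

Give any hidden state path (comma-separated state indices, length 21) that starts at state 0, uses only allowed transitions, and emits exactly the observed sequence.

0,0,1,3,5,0,1,0,0,3,2,5,0,4,2,3,1,1,0,4,4

  0: obs=x cand={0,1,4} pick 0 [start]
  1: obs=x cand={0,1,4} pick 0 [0->0 ok]
  2: obs=x cand={0,1,4} pick 1 [0->1 ok]
  3: obs=y cand={3} pick 3 [1->3 ok]
  4: obs=z cand={2,5} pick 5 [3->5 ok]
  5: obs=x cand={0,1,4} pick 0 [5->0 ok]
  6: obs=x cand={0,1,4} pick 1 [0->1 ok]
  7: obs=x cand={0,1,4} pick 0 [1->0 ok]
  8: obs=x cand={0,1,4} pick 0 [0->0 ok]
  9: obs=y cand={3} pick 3 [0->3 ok]
  10: obs=z cand={2,5} pick 2 [3->2 ok]
  11: obs=z cand={2,5} pick 5 [2->5 ok]
  12: obs=x cand={0,1,4} pick 0 [5->0 ok]
  13: obs=x cand={0,1,4} pick 4 [0->4 ok]
  14: obs=z cand={2,5} pick 2 [4->2 ok]
  15: obs=y cand={3} pick 3 [2->3 ok]
  16: obs=x cand={0,1,4} pick 1 [3->1 ok]
  17: obs=x cand={0,1,4} pick 1 [1->1 ok]
  18: obs=x cand={0,1,4} pick 0 [1->0 ok]
  19: obs=x cand={0,1,4} pick 4 [0->4 ok]
  20: obs=x cand={0,1,4} pick 4 [4->4 ok]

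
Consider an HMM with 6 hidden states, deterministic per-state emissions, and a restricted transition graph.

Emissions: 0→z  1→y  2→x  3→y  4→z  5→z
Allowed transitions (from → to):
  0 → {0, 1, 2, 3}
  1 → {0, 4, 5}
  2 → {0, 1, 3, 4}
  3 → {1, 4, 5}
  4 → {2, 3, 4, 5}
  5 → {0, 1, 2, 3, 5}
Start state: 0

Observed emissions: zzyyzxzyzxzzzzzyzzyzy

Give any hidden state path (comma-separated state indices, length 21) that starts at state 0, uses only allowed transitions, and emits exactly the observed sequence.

0,0,3,1,0,2,0,1,4,2,4,4,5,5,5,1,4,4,3,5,3

  t0 'z' -> {0,4,5}, take 0 (start)
  t1 'z' -> {0,4,5}, take 0 (0->0 ok)
  t2 'y' -> {1,3}, take 3 (0->3 ok)
  t3 'y' -> {1,3}, take 1 (3->1 ok)
  t4 'z' -> {0,4,5}, take 0 (1->0 ok)
  t5 'x' -> {2}, take 2 (0->2 ok)
  t6 'z' -> {0,4,5}, take 0 (2->0 ok)
  t7 'y' -> {1,3}, take 1 (0->1 ok)
  t8 'z' -> {0,4,5}, take 4 (1->4 ok)
  t9 'x' -> {2}, take 2 (4->2 ok)
  t10 'z' -> {0,4,5}, take 4 (2->4 ok)
  t11 'z' -> {0,4,5}, take 4 (4->4 ok)
  t12 'z' -> {0,4,5}, take 5 (4->5 ok)
  t13 'z' -> {0,4,5}, take 5 (5->5 ok)
  t14 'z' -> {0,4,5}, take 5 (5->5 ok)
  t15 'y' -> {1,3}, take 1 (5->1 ok)
  t16 'z' -> {0,4,5}, take 4 (1->4 ok)
  t17 'z' -> {0,4,5}, take 4 (4->4 ok)
  t18 'y' -> {1,3}, take 3 (4->3 ok)
  t19 'z' -> {0,4,5}, take 5 (3->5 ok)
  t20 'y' -> {1,3}, take 3 (5->3 ok)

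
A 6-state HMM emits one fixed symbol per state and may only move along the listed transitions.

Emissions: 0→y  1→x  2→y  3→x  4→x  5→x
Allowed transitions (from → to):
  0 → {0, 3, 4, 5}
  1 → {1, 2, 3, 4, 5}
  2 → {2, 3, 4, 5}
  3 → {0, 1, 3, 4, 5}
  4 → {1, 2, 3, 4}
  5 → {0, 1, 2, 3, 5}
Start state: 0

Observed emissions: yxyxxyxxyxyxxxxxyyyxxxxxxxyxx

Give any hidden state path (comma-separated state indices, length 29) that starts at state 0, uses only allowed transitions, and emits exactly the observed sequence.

  0: obs=y cand={0,2} pick 0 [start]
  1: obs=x cand={1,3,4,5} pick 4 [0->4 ok]
  2: obs=y cand={0,2} pick 2 [4->2 ok]
  3: obs=x cand={1,3,4,5} pick 3 [2->3 ok]
  4: obs=x cand={1,3,4,5} pick 1 [3->1 ok]
  5: obs=y cand={0,2} pick 2 [1->2 ok]
  6: obs=x cand={1,3,4,5} pick 4 [2->4 ok]
  7: obs=x cand={1,3,4,5} pick 4 [4->4 ok]
  8: obs=y cand={0,2} pick 2 [4->2 ok]
  9: obs=x cand={1,3,4,5} pick 3 [2->3 ok]
  10: obs=y cand={0,2} pick 0 [3->0 ok]
  11: obs=x cand={1,3,4,5} pick 4 [0->4 ok]
  12: obs=x cand={1,3,4,5} pick 1 [4->1 ok]
  13: obs=x cand={1,3,4,5} pick 4 [1->4 ok]
  14: obs=x cand={1,3,4,5} pick 3 [4->3 ok]
  15: obs=x cand={1,3,4,5} pick 4 [3->4 ok]
  16: obs=y cand={0,2} pick 2 [4->2 ok]
  17: obs=y cand={0,2} pick 2 [2->2 ok]
  18: obs=y cand={0,2} pick 2 [2->2 ok]
  19: obs=x cand={1,3,4,5} pick 5 [2->5 ok]
  20: obs=x cand={1,3,4,5} pick 3 [5->3 ok]
  21: obs=x cand={1,3,4,5} pick 3 [3->3 ok]
  22: obs=x cand={1,3,4,5} pick 3 [3->3 ok]
  23: obs=x cand={1,3,4,5} pick 5 [3->5 ok]
  24: obs=x cand={1,3,4,5} pick 3 [5->3 ok]
  25: obs=x cand={1,3,4,5} pick 4 [3->4 ok]
  26: obs=y cand={0,2} pick 2 [4->2 ok]
  27: obs=x cand={1,3,4,5} pick 5 [2->5 ok]
  28: obs=x cand={1,3,4,5} pick 1 [5->1 ok]

0,4,2,3,1,2,4,4,2,3,0,4,1,4,3,4,2,2,2,5,3,3,3,5,3,4,2,5,1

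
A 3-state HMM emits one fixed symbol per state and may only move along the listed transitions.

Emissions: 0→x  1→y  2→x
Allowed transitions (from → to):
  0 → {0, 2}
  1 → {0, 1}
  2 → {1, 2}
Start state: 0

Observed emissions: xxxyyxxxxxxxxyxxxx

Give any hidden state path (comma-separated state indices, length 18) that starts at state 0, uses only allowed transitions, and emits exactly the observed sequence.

  [0] x  {0,2}  => 0  start
  [1] x  {0,2}  => 0  0->0 ok
  [2] x  {0,2}  => 2  0->2 ok
  [3] y  {1}  => 1  2->1 ok
  [4] y  {1}  => 1  1->1 ok
  [5] x  {0,2}  => 0  1->0 ok
  [6] x  {0,2}  => 0  0->0 ok
  [7] x  {0,2}  => 0  0->0 ok
  [8] x  {0,2}  => 2  0->2 ok
  [9] x  {0,2}  => 2  2->2 ok
  [10] x  {0,2}  => 2  2->2 ok
  [11] x  {0,2}  => 2  2->2 ok
  [12] x  {0,2}  => 2  2->2 ok
  [13] y  {1}  => 1  2->1 ok
  [14] x  {0,2}  => 0  1->0 ok
  [15] x  {0,2}  => 0  0->0 ok
  [16] x  {0,2}  => 2  0->2 ok
  [17] x  {0,2}  => 2  2->2 ok

0,0,2,1,1,0,0,0,2,2,2,2,2,1,0,0,2,2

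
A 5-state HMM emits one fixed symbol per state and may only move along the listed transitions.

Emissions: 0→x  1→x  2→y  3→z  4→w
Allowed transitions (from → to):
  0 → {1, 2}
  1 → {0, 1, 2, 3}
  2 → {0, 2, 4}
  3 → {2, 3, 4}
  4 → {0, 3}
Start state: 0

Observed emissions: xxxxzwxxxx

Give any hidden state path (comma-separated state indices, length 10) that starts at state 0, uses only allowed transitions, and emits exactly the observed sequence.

0,1,0,1,3,4,0,1,1,1

  [0] x  {0,1}  => 0  start
  [1] x  {0,1}  => 1  0->1 ok
  [2] x  {0,1}  => 0  1->0 ok
  [3] x  {0,1}  => 1  0->1 ok
  [4] z  {3}  => 3  1->3 ok
  [5] w  {4}  => 4  3->4 ok
  [6] x  {0,1}  => 0  4->0 ok
  [7] x  {0,1}  => 1  0->1 ok
  [8] x  {0,1}  => 1  1->1 ok
  [9] x  {0,1}  => 1  1->1 ok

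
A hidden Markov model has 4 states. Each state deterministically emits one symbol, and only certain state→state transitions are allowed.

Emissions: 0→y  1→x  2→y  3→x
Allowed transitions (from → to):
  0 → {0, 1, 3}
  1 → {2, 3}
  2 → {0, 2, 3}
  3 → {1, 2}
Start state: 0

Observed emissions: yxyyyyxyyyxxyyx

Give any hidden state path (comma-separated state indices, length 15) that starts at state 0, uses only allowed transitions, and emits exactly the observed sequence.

0,3,2,2,0,0,1,2,2,2,3,1,2,2,3

  pos 0: y in {0,2}, choose 0; start
  pos 1: x in {1,3}, choose 3; 0->3 ok
  pos 2: y in {0,2}, choose 2; 3->2 ok
  pos 3: y in {0,2}, choose 2; 2->2 ok
  pos 4: y in {0,2}, choose 0; 2->0 ok
  pos 5: y in {0,2}, choose 0; 0->0 ok
  pos 6: x in {1,3}, choose 1; 0->1 ok
  pos 7: y in {0,2}, choose 2; 1->2 ok
  pos 8: y in {0,2}, choose 2; 2->2 ok
  pos 9: y in {0,2}, choose 2; 2->2 ok
  pos 10: x in {1,3}, choose 3; 2->3 ok
  pos 11: x in {1,3}, choose 1; 3->1 ok
  pos 12: y in {0,2}, choose 2; 1->2 ok
  pos 13: y in {0,2}, choose 2; 2->2 ok
  pos 14: x in {1,3}, choose 3; 2->3 ok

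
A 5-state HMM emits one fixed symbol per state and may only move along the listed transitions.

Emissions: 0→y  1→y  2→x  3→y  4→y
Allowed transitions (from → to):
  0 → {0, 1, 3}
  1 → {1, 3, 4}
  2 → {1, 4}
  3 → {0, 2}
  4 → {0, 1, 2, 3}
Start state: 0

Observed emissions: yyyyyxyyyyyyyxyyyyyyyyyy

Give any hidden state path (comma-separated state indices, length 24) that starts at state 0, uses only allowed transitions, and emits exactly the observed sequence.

0,1,1,1,3,2,4,0,0,1,1,1,4,2,1,3,0,0,1,4,1,1,4,3

  [0] y  {0,1,3,4}  => 0  start
  [1] y  {0,1,3,4}  => 1  0->1 ok
  [2] y  {0,1,3,4}  => 1  1->1 ok
  [3] y  {0,1,3,4}  => 1  1->1 ok
  [4] y  {0,1,3,4}  => 3  1->3 ok
  [5] x  {2}  => 2  3->2 ok
  [6] y  {0,1,3,4}  => 4  2->4 ok
  [7] y  {0,1,3,4}  => 0  4->0 ok
  [8] y  {0,1,3,4}  => 0  0->0 ok
  [9] y  {0,1,3,4}  => 1  0->1 ok
  [10] y  {0,1,3,4}  => 1  1->1 ok
  [11] y  {0,1,3,4}  => 1  1->1 ok
  [12] y  {0,1,3,4}  => 4  1->4 ok
  [13] x  {2}  => 2  4->2 ok
  [14] y  {0,1,3,4}  => 1  2->1 ok
  [15] y  {0,1,3,4}  => 3  1->3 ok
  [16] y  {0,1,3,4}  => 0  3->0 ok
  [17] y  {0,1,3,4}  => 0  0->0 ok
  [18] y  {0,1,3,4}  => 1  0->1 ok
  [19] y  {0,1,3,4}  => 4  1->4 ok
  [20] y  {0,1,3,4}  => 1  4->1 ok
  [21] y  {0,1,3,4}  => 1  1->1 ok
  [22] y  {0,1,3,4}  => 4  1->4 ok
  [23] y  {0,1,3,4}  => 3  4->3 ok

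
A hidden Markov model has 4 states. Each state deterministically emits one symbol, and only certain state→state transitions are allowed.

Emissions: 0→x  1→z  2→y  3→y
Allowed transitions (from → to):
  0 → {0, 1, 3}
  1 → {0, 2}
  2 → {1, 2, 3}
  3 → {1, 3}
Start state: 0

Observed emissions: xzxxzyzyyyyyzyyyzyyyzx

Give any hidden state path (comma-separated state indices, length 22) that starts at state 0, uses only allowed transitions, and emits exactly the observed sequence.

0,1,0,0,1,2,1,2,2,2,3,3,1,2,2,2,1,2,2,2,1,0

  [0] x  {0}  => 0  start
  [1] z  {1}  => 1  0->1 ok
  [2] x  {0}  => 0  1->0 ok
  [3] x  {0}  => 0  0->0 ok
  [4] z  {1}  => 1  0->1 ok
  [5] y  {2,3}  => 2  1->2 ok
  [6] z  {1}  => 1  2->1 ok
  [7] y  {2,3}  => 2  1->2 ok
  [8] y  {2,3}  => 2  2->2 ok
  [9] y  {2,3}  => 2  2->2 ok
  [10] y  {2,3}  => 3  2->3 ok
  [11] y  {2,3}  => 3  3->3 ok
  [12] z  {1}  => 1  3->1 ok
  [13] y  {2,3}  => 2  1->2 ok
  [14] y  {2,3}  => 2  2->2 ok
  [15] y  {2,3}  => 2  2->2 ok
  [16] z  {1}  => 1  2->1 ok
  [17] y  {2,3}  => 2  1->2 ok
  [18] y  {2,3}  => 2  2->2 ok
  [19] y  {2,3}  => 2  2->2 ok
  [20] z  {1}  => 1  2->1 ok
  [21] x  {0}  => 0  1->0 ok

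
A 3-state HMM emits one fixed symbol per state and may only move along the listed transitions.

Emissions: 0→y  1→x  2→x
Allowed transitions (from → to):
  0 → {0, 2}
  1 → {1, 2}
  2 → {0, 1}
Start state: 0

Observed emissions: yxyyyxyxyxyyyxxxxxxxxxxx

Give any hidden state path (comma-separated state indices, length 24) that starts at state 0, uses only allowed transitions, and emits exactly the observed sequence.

  0: obs=y cand={0} pick 0 [start]
  1: obs=x cand={1,2} pick 2 [0->2 ok]
  2: obs=y cand={0} pick 0 [2->0 ok]
  3: obs=y cand={0} pick 0 [0->0 ok]
  4: obs=y cand={0} pick 0 [0->0 ok]
  5: obs=x cand={1,2} pick 2 [0->2 ok]
  6: obs=y cand={0} pick 0 [2->0 ok]
  7: obs=x cand={1,2} pick 2 [0->2 ok]
  8: obs=y cand={0} pick 0 [2->0 ok]
  9: obs=x cand={1,2} pick 2 [0->2 ok]
  10: obs=y cand={0} pick 0 [2->0 ok]
  11: obs=y cand={0} pick 0 [0->0 ok]
  12: obs=y cand={0} pick 0 [0->0 ok]
  13: obs=x cand={1,2} pick 2 [0->2 ok]
  14: obs=x cand={1,2} pick 1 [2->1 ok]
  15: obs=x cand={1,2} pick 2 [1->2 ok]
  16: obs=x cand={1,2} pick 1 [2->1 ok]
  17: obs=x cand={1,2} pick 1 [1->1 ok]
  18: obs=x cand={1,2} pick 1 [1->1 ok]
  19: obs=x cand={1,2} pick 1 [1->1 ok]
  20: obs=x cand={1,2} pick 1 [1->1 ok]
  21: obs=x cand={1,2} pick 1 [1->1 ok]
  22: obs=x cand={1,2} pick 1 [1->1 ok]
  23: obs=x cand={1,2} pick 1 [1->1 ok]

0,2,0,0,0,2,0,2,0,2,0,0,0,2,1,2,1,1,1,1,1,1,1,1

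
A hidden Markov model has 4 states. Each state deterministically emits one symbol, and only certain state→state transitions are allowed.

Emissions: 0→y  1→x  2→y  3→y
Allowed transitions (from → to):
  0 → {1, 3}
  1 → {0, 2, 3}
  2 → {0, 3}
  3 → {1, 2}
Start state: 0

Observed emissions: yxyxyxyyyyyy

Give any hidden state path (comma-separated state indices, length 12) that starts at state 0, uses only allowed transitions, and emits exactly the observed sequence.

  t0 'y' -> {0,2,3}, take 0 (start)
  t1 'x' -> {1}, take 1 (0->1 ok)
  t2 'y' -> {0,2,3}, take 0 (1->0 ok)
  t3 'x' -> {1}, take 1 (0->1 ok)
  t4 'y' -> {0,2,3}, take 3 (1->3 ok)
  t5 'x' -> {1}, take 1 (3->1 ok)
  t6 'y' -> {0,2,3}, take 2 (1->2 ok)
  t7 'y' -> {0,2,3}, take 3 (2->3 ok)
  t8 'y' -> {0,2,3}, take 2 (3->2 ok)
  t9 'y' -> {0,2,3}, take 0 (2->0 ok)
  t10 'y' -> {0,2,3}, take 3 (0->3 ok)
  t11 'y' -> {0,2,3}, take 2 (3->2 ok)

0,1,0,1,3,1,2,3,2,0,3,2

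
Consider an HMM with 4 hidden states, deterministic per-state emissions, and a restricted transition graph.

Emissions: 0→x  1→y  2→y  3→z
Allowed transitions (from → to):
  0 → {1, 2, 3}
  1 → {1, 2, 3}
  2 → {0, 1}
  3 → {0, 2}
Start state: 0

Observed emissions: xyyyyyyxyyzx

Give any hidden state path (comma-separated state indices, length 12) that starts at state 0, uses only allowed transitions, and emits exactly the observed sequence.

0,2,1,2,1,1,2,0,2,1,3,0

  pos 0: x in {0}, choose 0; start
  pos 1: y in {1,2}, choose 2; 0->2 ok
  pos 2: y in {1,2}, choose 1; 2->1 ok
  pos 3: y in {1,2}, choose 2; 1->2 ok
  pos 4: y in {1,2}, choose 1; 2->1 ok
  pos 5: y in {1,2}, choose 1; 1->1 ok
  pos 6: y in {1,2}, choose 2; 1->2 ok
  pos 7: x in {0}, choose 0; 2->0 ok
  pos 8: y in {1,2}, choose 2; 0->2 ok
  pos 9: y in {1,2}, choose 1; 2->1 ok
  pos 10: z in {3}, choose 3; 1->3 ok
  pos 11: x in {0}, choose 0; 3->0 ok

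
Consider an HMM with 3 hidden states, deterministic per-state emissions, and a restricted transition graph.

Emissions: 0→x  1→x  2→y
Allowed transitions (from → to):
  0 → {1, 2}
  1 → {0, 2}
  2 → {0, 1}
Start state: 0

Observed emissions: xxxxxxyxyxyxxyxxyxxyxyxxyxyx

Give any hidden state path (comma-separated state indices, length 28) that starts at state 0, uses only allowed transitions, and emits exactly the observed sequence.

  t0 'x' -> {0,1}, take 0 (start)
  t1 'x' -> {0,1}, take 1 (0->1 ok)
  t2 'x' -> {0,1}, take 0 (1->0 ok)
  t3 'x' -> {0,1}, take 1 (0->1 ok)
  t4 'x' -> {0,1}, take 0 (1->0 ok)
  t5 'x' -> {0,1}, take 1 (0->1 ok)
  t6 'y' -> {2}, take 2 (1->2 ok)
  t7 'x' -> {0,1}, take 1 (2->1 ok)
  t8 'y' -> {2}, take 2 (1->2 ok)
  t9 'x' -> {0,1}, take 1 (2->1 ok)
  t10 'y' -> {2}, take 2 (1->2 ok)
  t11 'x' -> {0,1}, take 0 (2->0 ok)
  t12 'x' -> {0,1}, take 1 (0->1 ok)
  t13 'y' -> {2}, take 2 (1->2 ok)
  t14 'x' -> {0,1}, take 1 (2->1 ok)
  t15 'x' -> {0,1}, take 0 (1->0 ok)
  t16 'y' -> {2}, take 2 (0->2 ok)
  t17 'x' -> {0,1}, take 1 (2->1 ok)
  t18 'x' -> {0,1}, take 0 (1->0 ok)
  t19 'y' -> {2}, take 2 (0->2 ok)
  t20 'x' -> {0,1}, take 1 (2->1 ok)
  t21 'y' -> {2}, take 2 (1->2 ok)
  t22 'x' -> {0,1}, take 0 (2->0 ok)
  t23 'x' -> {0,1}, take 1 (0->1 ok)
  t24 'y' -> {2}, take 2 (1->2 ok)
  t25 'x' -> {0,1}, take 1 (2->1 ok)
  t26 'y' -> {2}, take 2 (1->2 ok)
  t27 'x' -> {0,1}, take 1 (2->1 ok)

0,1,0,1,0,1,2,1,2,1,2,0,1,2,1,0,2,1,0,2,1,2,0,1,2,1,2,1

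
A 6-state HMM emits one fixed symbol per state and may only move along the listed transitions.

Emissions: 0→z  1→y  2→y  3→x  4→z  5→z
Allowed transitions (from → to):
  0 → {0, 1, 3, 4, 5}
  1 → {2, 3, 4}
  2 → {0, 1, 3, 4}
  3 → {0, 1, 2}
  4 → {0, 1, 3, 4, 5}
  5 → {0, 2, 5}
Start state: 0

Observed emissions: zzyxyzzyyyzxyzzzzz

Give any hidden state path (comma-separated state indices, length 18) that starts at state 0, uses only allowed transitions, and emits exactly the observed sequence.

  t0 'z' -> {0,4,5}, take 0 (start)
  t1 'z' -> {0,4,5}, take 4 (0->4 ok)
  t2 'y' -> {1,2}, take 1 (4->1 ok)
  t3 'x' -> {3}, take 3 (1->3 ok)
  t4 'y' -> {1,2}, take 1 (3->1 ok)
  t5 'z' -> {0,4,5}, take 4 (1->4 ok)
  t6 'z' -> {0,4,5}, take 5 (4->5 ok)
  t7 'y' -> {1,2}, take 2 (5->2 ok)
  t8 'y' -> {1,2}, take 1 (2->1 ok)
  t9 'y' -> {1,2}, take 2 (1->2 ok)
  t10 'z' -> {0,4,5}, take 4 (2->4 ok)
  t11 'x' -> {3}, take 3 (4->3 ok)
  t12 'y' -> {1,2}, take 1 (3->1 ok)
  t13 'z' -> {0,4,5}, take 4 (1->4 ok)
  t14 'z' -> {0,4,5}, take 5 (4->5 ok)
  t15 'z' -> {0,4,5}, take 0 (5->0 ok)
  t16 'z' -> {0,4,5}, take 5 (0->5 ok)
  t17 'z' -> {0,4,5}, take 0 (5->0 ok)

0,4,1,3,1,4,5,2,1,2,4,3,1,4,5,0,5,0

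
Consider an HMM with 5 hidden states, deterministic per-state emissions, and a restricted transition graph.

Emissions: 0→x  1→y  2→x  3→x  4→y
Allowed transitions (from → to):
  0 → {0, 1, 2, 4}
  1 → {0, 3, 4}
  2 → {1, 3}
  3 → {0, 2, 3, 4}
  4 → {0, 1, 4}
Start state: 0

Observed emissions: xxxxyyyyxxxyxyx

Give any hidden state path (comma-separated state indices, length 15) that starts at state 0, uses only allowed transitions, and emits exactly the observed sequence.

0,0,2,3,4,4,4,1,0,2,3,4,0,1,3

  [0] x  {0,2,3}  => 0  start
  [1] x  {0,2,3}  => 0  0->0 ok
  [2] x  {0,2,3}  => 2  0->2 ok
  [3] x  {0,2,3}  => 3  2->3 ok
  [4] y  {1,4}  => 4  3->4 ok
  [5] y  {1,4}  => 4  4->4 ok
  [6] y  {1,4}  => 4  4->4 ok
  [7] y  {1,4}  => 1  4->1 ok
  [8] x  {0,2,3}  => 0  1->0 ok
  [9] x  {0,2,3}  => 2  0->2 ok
  [10] x  {0,2,3}  => 3  2->3 ok
  [11] y  {1,4}  => 4  3->4 ok
  [12] x  {0,2,3}  => 0  4->0 ok
  [13] y  {1,4}  => 1  0->1 ok
  [14] x  {0,2,3}  => 3  1->3 ok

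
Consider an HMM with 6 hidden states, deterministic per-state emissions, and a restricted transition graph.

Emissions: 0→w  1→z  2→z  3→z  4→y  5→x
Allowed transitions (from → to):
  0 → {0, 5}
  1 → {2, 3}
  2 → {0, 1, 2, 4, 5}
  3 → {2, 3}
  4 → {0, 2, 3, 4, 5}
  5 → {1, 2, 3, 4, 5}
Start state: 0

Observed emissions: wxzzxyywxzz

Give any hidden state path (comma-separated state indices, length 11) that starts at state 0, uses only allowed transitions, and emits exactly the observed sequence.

  [0] w  {0}  => 0  start
  [1] x  {5}  => 5  0->5 ok
  [2] z  {1,2,3}  => 1  5->1 ok
  [3] z  {1,2,3}  => 2  1->2 ok
  [4] x  {5}  => 5  2->5 ok
  [5] y  {4}  => 4  5->4 ok
  [6] y  {4}  => 4  4->4 ok
  [7] w  {0}  => 0  4->0 ok
  [8] x  {5}  => 5  0->5 ok
  [9] z  {1,2,3}  => 3  5->3 ok
  [10] z  {1,2,3}  => 3  3->3 ok

0,5,1,2,5,4,4,0,5,3,3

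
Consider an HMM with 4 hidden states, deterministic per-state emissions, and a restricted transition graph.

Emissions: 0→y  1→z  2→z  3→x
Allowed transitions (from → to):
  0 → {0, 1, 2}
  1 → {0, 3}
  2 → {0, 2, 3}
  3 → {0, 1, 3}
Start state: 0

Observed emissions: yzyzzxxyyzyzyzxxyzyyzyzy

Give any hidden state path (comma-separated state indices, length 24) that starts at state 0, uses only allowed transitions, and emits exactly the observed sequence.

0,1,0,2,2,3,3,0,0,2,0,2,0,2,3,3,0,1,0,0,1,0,1,0

  t0 'y' -> {0}, take 0 (start)
  t1 'z' -> {1,2}, take 1 (0->1 ok)
  t2 'y' -> {0}, take 0 (1->0 ok)
  t3 'z' -> {1,2}, take 2 (0->2 ok)
  t4 'z' -> {1,2}, take 2 (2->2 ok)
  t5 'x' -> {3}, take 3 (2->3 ok)
  t6 'x' -> {3}, take 3 (3->3 ok)
  t7 'y' -> {0}, take 0 (3->0 ok)
  t8 'y' -> {0}, take 0 (0->0 ok)
  t9 'z' -> {1,2}, take 2 (0->2 ok)
  t10 'y' -> {0}, take 0 (2->0 ok)
  t11 'z' -> {1,2}, take 2 (0->2 ok)
  t12 'y' -> {0}, take 0 (2->0 ok)
  t13 'z' -> {1,2}, take 2 (0->2 ok)
  t14 'x' -> {3}, take 3 (2->3 ok)
  t15 'x' -> {3}, take 3 (3->3 ok)
  t16 'y' -> {0}, take 0 (3->0 ok)
  t17 'z' -> {1,2}, take 1 (0->1 ok)
  t18 'y' -> {0}, take 0 (1->0 ok)
  t19 'y' -> {0}, take 0 (0->0 ok)
  t20 'z' -> {1,2}, take 1 (0->1 ok)
  t21 'y' -> {0}, take 0 (1->0 ok)
  t22 'z' -> {1,2}, take 1 (0->1 ok)
  t23 'y' -> {0}, take 0 (1->0 ok)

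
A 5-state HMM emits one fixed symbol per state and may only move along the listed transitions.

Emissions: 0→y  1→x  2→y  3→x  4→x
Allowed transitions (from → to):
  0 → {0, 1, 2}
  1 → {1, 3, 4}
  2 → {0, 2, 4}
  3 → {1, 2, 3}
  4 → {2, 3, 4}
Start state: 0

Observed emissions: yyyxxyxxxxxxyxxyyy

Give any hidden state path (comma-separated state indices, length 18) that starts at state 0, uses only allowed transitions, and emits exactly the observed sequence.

0,2,2,4,3,2,4,3,1,3,1,3,2,4,4,2,2,0

  0: obs=y cand={0,2} pick 0 [start]
  1: obs=y cand={0,2} pick 2 [0->2 ok]
  2: obs=y cand={0,2} pick 2 [2->2 ok]
  3: obs=x cand={1,3,4} pick 4 [2->4 ok]
  4: obs=x cand={1,3,4} pick 3 [4->3 ok]
  5: obs=y cand={0,2} pick 2 [3->2 ok]
  6: obs=x cand={1,3,4} pick 4 [2->4 ok]
  7: obs=x cand={1,3,4} pick 3 [4->3 ok]
  8: obs=x cand={1,3,4} pick 1 [3->1 ok]
  9: obs=x cand={1,3,4} pick 3 [1->3 ok]
  10: obs=x cand={1,3,4} pick 1 [3->1 ok]
  11: obs=x cand={1,3,4} pick 3 [1->3 ok]
  12: obs=y cand={0,2} pick 2 [3->2 ok]
  13: obs=x cand={1,3,4} pick 4 [2->4 ok]
  14: obs=x cand={1,3,4} pick 4 [4->4 ok]
  15: obs=y cand={0,2} pick 2 [4->2 ok]
  16: obs=y cand={0,2} pick 2 [2->2 ok]
  17: obs=y cand={0,2} pick 0 [2->0 ok]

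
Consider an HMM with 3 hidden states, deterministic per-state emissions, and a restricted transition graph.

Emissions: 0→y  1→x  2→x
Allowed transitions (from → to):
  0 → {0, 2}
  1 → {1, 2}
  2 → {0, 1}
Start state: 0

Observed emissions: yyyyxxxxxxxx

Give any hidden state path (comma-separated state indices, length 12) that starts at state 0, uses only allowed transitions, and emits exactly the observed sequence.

0,0,0,0,2,1,1,1,2,1,1,2

  0: obs=y cand={0} pick 0 [start]
  1: obs=y cand={0} pick 0 [0->0 ok]
  2: obs=y cand={0} pick 0 [0->0 ok]
  3: obs=y cand={0} pick 0 [0->0 ok]
  4: obs=x cand={1,2} pick 2 [0->2 ok]
  5: obs=x cand={1,2} pick 1 [2->1 ok]
  6: obs=x cand={1,2} pick 1 [1->1 ok]
  7: obs=x cand={1,2} pick 1 [1->1 ok]
  8: obs=x cand={1,2} pick 2 [1->2 ok]
  9: obs=x cand={1,2} pick 1 [2->1 ok]
  10: obs=x cand={1,2} pick 1 [1->1 ok]
  11: obs=x cand={1,2} pick 2 [1->2 ok]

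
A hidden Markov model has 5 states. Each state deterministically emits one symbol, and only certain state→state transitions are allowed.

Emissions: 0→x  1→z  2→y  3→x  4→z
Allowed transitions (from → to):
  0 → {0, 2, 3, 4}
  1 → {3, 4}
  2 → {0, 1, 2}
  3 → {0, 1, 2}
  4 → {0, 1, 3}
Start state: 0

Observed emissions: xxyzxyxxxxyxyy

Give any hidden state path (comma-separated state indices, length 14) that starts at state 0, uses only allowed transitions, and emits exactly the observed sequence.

0,0,2,1,3,2,0,0,0,3,2,0,2,2

  pos 0: x in {0,3}, choose 0; start
  pos 1: x in {0,3}, choose 0; 0->0 ok
  pos 2: y in {2}, choose 2; 0->2 ok
  pos 3: z in {1,4}, choose 1; 2->1 ok
  pos 4: x in {0,3}, choose 3; 1->3 ok
  pos 5: y in {2}, choose 2; 3->2 ok
  pos 6: x in {0,3}, choose 0; 2->0 ok
  pos 7: x in {0,3}, choose 0; 0->0 ok
  pos 8: x in {0,3}, choose 0; 0->0 ok
  pos 9: x in {0,3}, choose 3; 0->3 ok
  pos 10: y in {2}, choose 2; 3->2 ok
  pos 11: x in {0,3}, choose 0; 2->0 ok
  pos 12: y in {2}, choose 2; 0->2 ok
  pos 13: y in {2}, choose 2; 2->2 ok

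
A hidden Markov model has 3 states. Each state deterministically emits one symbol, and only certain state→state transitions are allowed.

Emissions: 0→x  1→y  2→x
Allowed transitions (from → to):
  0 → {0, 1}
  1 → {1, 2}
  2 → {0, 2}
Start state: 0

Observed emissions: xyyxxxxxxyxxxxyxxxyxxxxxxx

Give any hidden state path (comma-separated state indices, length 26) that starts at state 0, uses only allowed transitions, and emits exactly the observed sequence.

0,1,1,2,2,2,2,0,0,1,2,0,0,0,1,2,2,0,1,2,2,0,0,0,0,0

  0: obs=x cand={0,2} pick 0 [start]
  1: obs=y cand={1} pick 1 [0->1 ok]
  2: obs=y cand={1} pick 1 [1->1 ok]
  3: obs=x cand={0,2} pick 2 [1->2 ok]
  4: obs=x cand={0,2} pick 2 [2->2 ok]
  5: obs=x cand={0,2} pick 2 [2->2 ok]
  6: obs=x cand={0,2} pick 2 [2->2 ok]
  7: obs=x cand={0,2} pick 0 [2->0 ok]
  8: obs=x cand={0,2} pick 0 [0->0 ok]
  9: obs=y cand={1} pick 1 [0->1 ok]
  10: obs=x cand={0,2} pick 2 [1->2 ok]
  11: obs=x cand={0,2} pick 0 [2->0 ok]
  12: obs=x cand={0,2} pick 0 [0->0 ok]
  13: obs=x cand={0,2} pick 0 [0->0 ok]
  14: obs=y cand={1} pick 1 [0->1 ok]
  15: obs=x cand={0,2} pick 2 [1->2 ok]
  16: obs=x cand={0,2} pick 2 [2->2 ok]
  17: obs=x cand={0,2} pick 0 [2->0 ok]
  18: obs=y cand={1} pick 1 [0->1 ok]
  19: obs=x cand={0,2} pick 2 [1->2 ok]
  20: obs=x cand={0,2} pick 2 [2->2 ok]
  21: obs=x cand={0,2} pick 0 [2->0 ok]
  22: obs=x cand={0,2} pick 0 [0->0 ok]
  23: obs=x cand={0,2} pick 0 [0->0 ok]
  24: obs=x cand={0,2} pick 0 [0->0 ok]
  25: obs=x cand={0,2} pick 0 [0->0 ok]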